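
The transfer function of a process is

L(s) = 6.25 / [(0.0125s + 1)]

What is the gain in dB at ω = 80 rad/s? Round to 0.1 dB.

At ω = 80 rad/s:
pole (1 + j80·0.0125) = 1 + j1 → |·| ≈ 1.4142, ∠ ≈ 45.00°
|L| = 6.25 · 1 / (1.4142) ≈ 4.4195
Gain = 20 log₁₀(4.4195) ≈ 12.91 dB

12.9 dB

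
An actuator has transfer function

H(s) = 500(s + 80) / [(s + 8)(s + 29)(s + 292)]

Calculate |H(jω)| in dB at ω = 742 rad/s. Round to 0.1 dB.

-61.4 dB

At s = jω = j742:
zero (s+80): 80 + j742 → |·| = √(80²+742²) = √556964 ≈ 746.3, ∠ = arctan(742/80) ≈ 83.85°
pole (s+8): 8 + j742 → |·| = √(8²+742²) = √550628 ≈ 742.04, ∠ = arctan(742/8) ≈ 89.38°
pole (s+29): 29 + j742 → |·| = √(29²+742²) = √551405 ≈ 742.57, ∠ = arctan(742/29) ≈ 87.76°
pole (s+292): 292 + j742 → |·| = √(292²+742²) = √635828 ≈ 797.39, ∠ = arctan(742/292) ≈ 68.52°
|H| = 500 · 746.3 / 4.3938e+08 ≈ 0.00084926
Gain = 20 log₁₀(0.00084926) ≈ -61.42 dB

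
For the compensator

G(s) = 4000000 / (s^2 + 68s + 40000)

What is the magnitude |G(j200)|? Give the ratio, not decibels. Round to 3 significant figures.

294

At s = jω = j200:
quadratic: (j200)² + 68·j200 + 40000 = 0 + j13600 → |·| ≈ 13600, ∠ ≈ 90.00°
|G| = 4000000 / 13600 ≈ 294.12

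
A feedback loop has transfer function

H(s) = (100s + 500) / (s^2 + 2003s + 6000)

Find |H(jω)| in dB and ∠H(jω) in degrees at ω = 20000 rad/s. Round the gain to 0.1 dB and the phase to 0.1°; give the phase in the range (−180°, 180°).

-46.1 dB, -84.3°

Substitute s = j20000:
Numerator: 100(j20000) + 500 = 500 + j2000000
Denominator: (j20000)^2 + 2003(j20000) + 6000 = -399994000 + j40060000
|N| = √(500² + 2000000²) ≈ 2e+06, ∠N ≈ 89.99°
|D| = √(399994000² + 40060000²) ≈ 4.02e+08, ∠D ≈ 174.28°
|H| = 2e+06 / 4.02e+08 ≈ 0.0049751
Gain = 20 log₁₀(0.0049751) ≈ -46.06 dB
∠H = 89.99° − 174.28° = -84.29°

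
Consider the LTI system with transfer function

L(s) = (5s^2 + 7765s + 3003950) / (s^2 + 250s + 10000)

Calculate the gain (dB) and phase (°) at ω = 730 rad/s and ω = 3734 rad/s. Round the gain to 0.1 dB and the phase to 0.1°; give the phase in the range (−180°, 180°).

Substitute s = j730:
Numerator: 5(j730)^2 + 7765(j730) + 3003950 = 339450 + j5668450
Denominator: (j730)^2 + 250(j730) + 10000 = -522900 + j182500
|N| = √(339450² + 5668450²) ≈ 5.6786e+06, ∠N ≈ 86.57°
|D| = √(522900² + 182500²) ≈ 5.5383e+05, ∠D ≈ 160.76°
|L| = 5.6786e+06 / 5.5383e+05 ≈ 10.253
Gain = 20 log₁₀(10.253) ≈ 20.22 dB
∠L = 86.57° − 160.76° = -74.19°

Substitute s = j3734:
Numerator: 5(j3734)^2 + 7765(j3734) + 3003950 = -66709830 + j28994510
Denominator: (j3734)^2 + 250(j3734) + 10000 = -13932756 + j933500
|N| = √(66709830² + 28994510²) ≈ 7.2738e+07, ∠N ≈ 156.51°
|D| = √(13932756² + 933500²) ≈ 1.3964e+07, ∠D ≈ 176.17°
|L| = 7.2738e+07 / 1.3964e+07 ≈ 5.209
Gain = 20 log₁₀(5.209) ≈ 14.34 dB
∠L = 156.51° − 176.17° = -19.66°

ω = 730: 20.2 dB, -74.2°; ω = 3734: 14.3 dB, -19.7°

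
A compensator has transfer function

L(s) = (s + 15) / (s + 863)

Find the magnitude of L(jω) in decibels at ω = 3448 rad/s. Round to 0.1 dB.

At s = jω = j3448:
zero (s+15): 15 + j3448 → |·| = √(15²+3448²) = √11888929 ≈ 3448, ∠ = arctan(3448/15) ≈ 89.75°
pole (s+863): 863 + j3448 → |·| = √(863²+3448²) = √12633473 ≈ 3554.4, ∠ = arctan(3448/863) ≈ 75.95°
|L| = 1 · 3448 / 3554.4 ≈ 0.97007
Gain = 20 log₁₀(0.97007) ≈ -0.26 dB

-0.3 dB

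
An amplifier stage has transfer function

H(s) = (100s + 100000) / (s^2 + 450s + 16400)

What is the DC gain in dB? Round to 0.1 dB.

H(0) = 100000 / 16400 ≈ 6.0976
20 log₁₀(6.0976) ≈ 15.70 dB

15.7 dB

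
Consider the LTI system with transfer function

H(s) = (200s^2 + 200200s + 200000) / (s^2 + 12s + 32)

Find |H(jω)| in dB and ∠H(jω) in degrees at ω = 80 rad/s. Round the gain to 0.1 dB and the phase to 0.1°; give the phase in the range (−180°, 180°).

67.9 dB, -77.6°

Substitute s = j80:
Numerator: 200(j80)^2 + 200200(j80) + 200000 = -1080000 + j16016000
Denominator: (j80)^2 + 12(j80) + 32 = -6368 + j960
|N| = √(1080000² + 16016000²) ≈ 1.6052e+07, ∠N ≈ 93.86°
|D| = √(6368² + 960²) ≈ 6440, ∠D ≈ 171.43°
|H| = 1.6052e+07 / 6440 ≈ 2492.5
Gain = 20 log₁₀(2492.5) ≈ 67.93 dB
∠H = 93.86° − 171.43° = -77.57°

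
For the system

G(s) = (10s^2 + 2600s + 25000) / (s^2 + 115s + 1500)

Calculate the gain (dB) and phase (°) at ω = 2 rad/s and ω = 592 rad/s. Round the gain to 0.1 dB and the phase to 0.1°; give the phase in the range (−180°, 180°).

ω = 2: 24.5 dB, 3.0°; ω = 592: 20.6 dB, -12.8°

Substitute s = j2:
Numerator: 10(j2)^2 + 2600(j2) + 25000 = 24960 + j5200
Denominator: (j2)^2 + 115(j2) + 1500 = 1496 + j230
|N| = √(24960² + 5200²) ≈ 25496, ∠N ≈ 11.77°
|D| = √(1496² + 230²) ≈ 1513.6, ∠D ≈ 8.74°
|G| = 25496 / 1513.6 ≈ 16.845
Gain = 20 log₁₀(16.845) ≈ 24.53 dB
∠G = 11.77° − 8.74° = 3.03°

Substitute s = j592:
Numerator: 10(j592)^2 + 2600(j592) + 25000 = -3479640 + j1539200
Denominator: (j592)^2 + 115(j592) + 1500 = -348964 + j68080
|N| = √(3479640² + 1539200²) ≈ 3.8049e+06, ∠N ≈ 156.14°
|D| = √(348964² + 68080²) ≈ 3.5554e+05, ∠D ≈ 168.96°
|G| = 3.8049e+06 / 3.5554e+05 ≈ 10.702
Gain = 20 log₁₀(10.702) ≈ 20.59 dB
∠G = 156.14° − 168.96° = -12.82°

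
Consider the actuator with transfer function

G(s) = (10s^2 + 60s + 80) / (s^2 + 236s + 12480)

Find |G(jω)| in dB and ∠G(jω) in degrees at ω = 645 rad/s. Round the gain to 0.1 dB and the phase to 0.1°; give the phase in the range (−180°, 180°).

19.7 dB, 20.1°

Substitute s = j645:
Numerator: 10(j645)^2 + 60(j645) + 80 = -4160170 + j38700
Denominator: (j645)^2 + 236(j645) + 12480 = -403545 + j152220
|N| = √(4160170² + 38700²) ≈ 4.1603e+06, ∠N ≈ 179.47°
|D| = √(403545² + 152220²) ≈ 4.313e+05, ∠D ≈ 159.33°
|G| = 4.1603e+06 / 4.313e+05 ≈ 9.646
Gain = 20 log₁₀(9.646) ≈ 19.69 dB
∠G = 179.47° − 159.33° = 20.14°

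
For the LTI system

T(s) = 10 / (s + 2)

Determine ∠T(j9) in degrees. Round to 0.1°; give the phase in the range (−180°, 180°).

Substitute s = j9:
Numerator: 10 = 10 + j0
Denominator: (j9) + 2 = 2 + j9
|N| = √(10² + 0²) ≈ 10, ∠N ≈ 0.00°
|D| = √(2² + 9²) ≈ 9.2195, ∠D ≈ 77.47°
∠T = 0.00° − 77.47° = -77.47°

-77.5°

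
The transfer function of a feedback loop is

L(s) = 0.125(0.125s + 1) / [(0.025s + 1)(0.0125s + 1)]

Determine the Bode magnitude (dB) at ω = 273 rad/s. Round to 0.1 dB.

-15.2 dB

At ω = 273 rad/s:
zero (1 + j273·0.125) = 1 + j34.125 → |·| ≈ 34.14, ∠ ≈ 88.32°
pole (1 + j273·0.025) = 1 + j6.825 → |·| ≈ 6.8979, ∠ ≈ 81.66°
pole (1 + j273·0.0125) = 1 + j3.4125 → |·| ≈ 3.556, ∠ ≈ 73.67°
|L| = 0.125 · 34.14 / (6.8979 · 3.556) ≈ 0.17398
Gain = 20 log₁₀(0.17398) ≈ -15.19 dB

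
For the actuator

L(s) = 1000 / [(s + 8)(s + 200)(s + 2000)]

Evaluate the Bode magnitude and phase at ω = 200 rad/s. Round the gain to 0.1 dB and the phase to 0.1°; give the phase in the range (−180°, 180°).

-101.1 dB, -138.4°

At s = jω = j200:
pole (s+8): 8 + j200 → |·| = √(8²+200²) = √40064 ≈ 200.16, ∠ = arctan(200/8) ≈ 87.71°
pole (s+200): 200 + j200 → |·| = √(200²+200²) = √80000 ≈ 282.84, ∠ = arctan(200/200) ≈ 45.00°
pole (s+2000): 2000 + j200 → |·| = √(2000²+200²) = √4040000 ≈ 2010, ∠ = arctan(200/2000) ≈ 5.71°
|L| = 1000 / 1.1379e+08 ≈ 8.7881e-06
Gain = 20 log₁₀(8.7881e-06) ≈ -101.12 dB
∠L = 0.00° − 138.42° = -138.42°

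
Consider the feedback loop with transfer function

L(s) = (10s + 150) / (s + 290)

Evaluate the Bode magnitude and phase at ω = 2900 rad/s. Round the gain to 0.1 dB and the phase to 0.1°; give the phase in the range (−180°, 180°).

Substitute s = j2900:
Numerator: 10(j2900) + 150 = 150 + j29000
Denominator: (j2900) + 290 = 290 + j2900
|N| = √(150² + 29000²) ≈ 29000, ∠N ≈ 89.70°
|D| = √(290² + 2900²) ≈ 2914.5, ∠D ≈ 84.29°
|L| = 29000 / 2914.5 ≈ 9.9502
Gain = 20 log₁₀(9.9502) ≈ 19.96 dB
∠L = 89.70° − 84.29° = 5.41°

20.0 dB, 5.4°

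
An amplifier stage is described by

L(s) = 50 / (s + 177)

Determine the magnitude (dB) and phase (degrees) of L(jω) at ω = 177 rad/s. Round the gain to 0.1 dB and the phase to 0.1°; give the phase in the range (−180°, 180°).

At s = jω = j177:
pole (s+177): 177 + j177 → |·| = √(177²+177²) = √62658 ≈ 250.32, ∠ = arctan(177/177) ≈ 45.00°
|L| = 50 / 250.32 ≈ 0.19974
Gain = 20 log₁₀(0.19974) ≈ -13.99 dB
∠L = 0.00° − 45.00° = -45.00°

-14.0 dB, -45.0°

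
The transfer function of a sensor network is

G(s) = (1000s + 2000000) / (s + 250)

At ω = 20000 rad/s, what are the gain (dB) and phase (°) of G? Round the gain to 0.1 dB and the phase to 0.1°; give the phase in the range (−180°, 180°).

60.0 dB, -5.0°

Substitute s = j20000:
Numerator: 1000(j20000) + 2000000 = 2000000 + j20000000
Denominator: (j20000) + 250 = 250 + j20000
|N| = √(2000000² + 20000000²) ≈ 2.01e+07, ∠N ≈ 84.29°
|D| = √(250² + 20000²) ≈ 20002, ∠D ≈ 89.28°
|G| = 2.01e+07 / 20002 ≈ 1004.9
Gain = 20 log₁₀(1004.9) ≈ 60.04 dB
∠G = 84.29° − 89.28° = -4.99°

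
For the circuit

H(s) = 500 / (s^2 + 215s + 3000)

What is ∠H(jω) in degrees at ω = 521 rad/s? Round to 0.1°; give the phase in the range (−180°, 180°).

-157.4°

Substitute s = j521:
Numerator: 500 = 500 + j0
Denominator: (j521)^2 + 215(j521) + 3000 = -268441 + j112015
|N| = √(500² + 0²) ≈ 500, ∠N ≈ 0.00°
|D| = √(268441² + 112015²) ≈ 2.9087e+05, ∠D ≈ 157.35°
∠H = 0.00° − 157.35° = -157.35°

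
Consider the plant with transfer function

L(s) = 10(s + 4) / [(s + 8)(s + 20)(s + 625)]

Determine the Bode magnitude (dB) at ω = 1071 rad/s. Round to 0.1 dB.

At s = jω = j1071:
zero (s+4): 4 + j1071 → |·| = √(4²+1071²) = √1147057 ≈ 1071, ∠ = arctan(1071/4) ≈ 89.79°
pole (s+8): 8 + j1071 → |·| = √(8²+1071²) = √1147105 ≈ 1071, ∠ = arctan(1071/8) ≈ 89.57°
pole (s+20): 20 + j1071 → |·| = √(20²+1071²) = √1147441 ≈ 1071.2, ∠ = arctan(1071/20) ≈ 88.93°
pole (s+625): 625 + j1071 → |·| = √(625²+1071²) = √1537666 ≈ 1240, ∠ = arctan(1071/625) ≈ 59.73°
|L| = 10 · 1071 / 1.4226e+09 ≈ 7.5285e-06
Gain = 20 log₁₀(7.5285e-06) ≈ -102.47 dB

-102.5 dB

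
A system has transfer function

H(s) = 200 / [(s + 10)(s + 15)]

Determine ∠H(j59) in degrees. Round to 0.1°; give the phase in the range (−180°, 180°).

-156.1°

At s = jω = j59:
pole (s+10): 10 + j59 → |·| = √(10²+59²) = √3581 ≈ 59.841, ∠ = arctan(59/10) ≈ 80.38°
pole (s+15): 15 + j59 → |·| = √(15²+59²) = √3706 ≈ 60.877, ∠ = arctan(59/15) ≈ 75.74°
∠H = 0.00° − 156.12° = -156.12°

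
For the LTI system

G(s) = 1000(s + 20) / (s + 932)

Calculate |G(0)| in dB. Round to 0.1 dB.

G(0) = 1000·20 / (932) ≈ 21.459
20 log₁₀(21.459) ≈ 26.63 dB

26.6 dB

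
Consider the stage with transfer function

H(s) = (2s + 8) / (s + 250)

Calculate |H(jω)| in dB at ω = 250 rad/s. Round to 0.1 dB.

3.0 dB

Substitute s = j250:
Numerator: 2(j250) + 8 = 8 + j500
Denominator: (j250) + 250 = 250 + j250
|N| = √(8² + 500²) ≈ 500.06, ∠N ≈ 89.08°
|D| = √(250² + 250²) ≈ 353.55, ∠D ≈ 45.00°
|H| = 500.06 / 353.55 ≈ 1.4144
Gain = 20 log₁₀(1.4144) ≈ 3.01 dB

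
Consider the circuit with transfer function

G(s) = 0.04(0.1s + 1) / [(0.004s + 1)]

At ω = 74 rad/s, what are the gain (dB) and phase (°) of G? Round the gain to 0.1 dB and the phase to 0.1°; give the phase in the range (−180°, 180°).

-10.9 dB, 65.8°

At ω = 74 rad/s:
zero (1 + j74·0.1) = 1 + j7.4 → |·| ≈ 7.4673, ∠ ≈ 82.30°
pole (1 + j74·0.004) = 1 + j0.296 → |·| ≈ 1.0429, ∠ ≈ 16.49°
|G| = 0.04 · 7.4673 / (1.0429) ≈ 0.28641
Gain = 20 log₁₀(0.28641) ≈ -10.86 dB
∠G = (82.30°) − (16.49°) = 65.81°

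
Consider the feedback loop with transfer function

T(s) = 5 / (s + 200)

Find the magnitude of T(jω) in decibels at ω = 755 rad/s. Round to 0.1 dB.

Substitute s = j755:
Numerator: 5 = 5 + j0
Denominator: (j755) + 200 = 200 + j755
|N| = √(5² + 0²) ≈ 5, ∠N ≈ 0.00°
|D| = √(200² + 755²) ≈ 781.04, ∠D ≈ 75.16°
|T| = 5 / 781.04 ≈ 0.0064017
Gain = 20 log₁₀(0.0064017) ≈ -43.87 dB

-43.9 dB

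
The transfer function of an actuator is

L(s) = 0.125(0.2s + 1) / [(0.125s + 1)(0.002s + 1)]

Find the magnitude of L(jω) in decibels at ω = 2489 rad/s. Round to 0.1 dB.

-28.1 dB

At ω = 2489 rad/s:
zero (1 + j2489·0.2) = 1 + j497.8 → |·| ≈ 497.8, ∠ ≈ 89.88°
pole (1 + j2489·0.125) = 1 + j311.125 → |·| ≈ 311.13, ∠ ≈ 89.82°
pole (1 + j2489·0.002) = 1 + j4.978 → |·| ≈ 5.0774, ∠ ≈ 78.64°
|L| = 0.125 · 497.8 / (311.13 · 5.0774) ≈ 0.03939
Gain = 20 log₁₀(0.03939) ≈ -28.09 dB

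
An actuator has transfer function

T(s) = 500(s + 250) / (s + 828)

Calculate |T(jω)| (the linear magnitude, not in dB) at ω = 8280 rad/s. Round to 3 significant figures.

At s = jω = j8280:
zero (s+250): 250 + j8280 → |·| = √(250²+8280²) = √68620900 ≈ 8283.8, ∠ = arctan(8280/250) ≈ 88.27°
pole (s+828): 828 + j8280 → |·| = √(828²+8280²) = √69243984 ≈ 8321.3, ∠ = arctan(8280/828) ≈ 84.29°
|T| = 500 · 8283.8 / 8321.3 ≈ 497.75

498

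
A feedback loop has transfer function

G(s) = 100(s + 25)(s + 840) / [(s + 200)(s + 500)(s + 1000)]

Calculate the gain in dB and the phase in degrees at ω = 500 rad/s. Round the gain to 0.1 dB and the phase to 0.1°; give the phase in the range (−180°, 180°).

-18.8 dB, -21.9°

At s = jω = j500:
zero (s+25): 25 + j500 → |·| = √(25²+500²) = √250625 ≈ 500.62, ∠ = arctan(500/25) ≈ 87.14°
zero (s+840): 840 + j500 → |·| = √(840²+500²) = √955600 ≈ 977.55, ∠ = arctan(500/840) ≈ 30.76°
pole (s+200): 200 + j500 → |·| = √(200²+500²) = √290000 ≈ 538.52, ∠ = arctan(500/200) ≈ 68.20°
pole (s+500): 500 + j500 → |·| = √(500²+500²) = √500000 ≈ 707.11, ∠ = arctan(500/500) ≈ 45.00°
pole (s+1000): 1000 + j500 → |·| = √(1000²+500²) = √1250000 ≈ 1118, ∠ = arctan(500/1000) ≈ 26.57°
|G| = 100 · 4.8938e+05 / 4.2573e+08 ≈ 0.11495
Gain = 20 log₁₀(0.11495) ≈ -18.79 dB
∠G = 117.90° − 139.77° = -21.87°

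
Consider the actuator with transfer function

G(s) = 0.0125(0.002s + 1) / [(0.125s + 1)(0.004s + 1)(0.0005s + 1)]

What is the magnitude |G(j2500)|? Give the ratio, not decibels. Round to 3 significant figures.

At ω = 2500 rad/s:
zero (1 + j2500·0.002) = 1 + j5 → |·| ≈ 5.099, ∠ ≈ 78.69°
pole (1 + j2500·0.125) = 1 + j312.5 → |·| ≈ 312.5, ∠ ≈ 89.82°
pole (1 + j2500·0.004) = 1 + j10 → |·| ≈ 10.05, ∠ ≈ 84.29°
pole (1 + j2500·0.0005) = 1 + j1.25 → |·| ≈ 1.6008, ∠ ≈ 51.34°
|G| = 0.0125 · 5.099 / (312.5 · 10.05 · 1.6008) ≈ 1.2678e-05

1.27e-05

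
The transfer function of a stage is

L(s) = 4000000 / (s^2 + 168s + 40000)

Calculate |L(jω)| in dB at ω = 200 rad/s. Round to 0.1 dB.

At s = jω = j200:
quadratic: (j200)² + 168·j200 + 40000 = 0 + j33600 → |·| ≈ 33600, ∠ ≈ 90.00°
|L| = 4000000 / 33600 ≈ 119.05
Gain = 20 log₁₀(119.05) ≈ 41.51 dB

41.5 dB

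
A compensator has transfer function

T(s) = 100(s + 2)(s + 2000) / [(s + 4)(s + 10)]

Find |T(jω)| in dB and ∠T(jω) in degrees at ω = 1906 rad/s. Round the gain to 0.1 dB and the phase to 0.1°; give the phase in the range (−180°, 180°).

At s = jω = j1906:
zero (s+2): 2 + j1906 → |·| = √(2²+1906²) = √3632840 ≈ 1906, ∠ = arctan(1906/2) ≈ 89.94°
zero (s+2000): 2000 + j1906 → |·| = √(2000²+1906²) = √7632836 ≈ 2762.8, ∠ = arctan(1906/2000) ≈ 43.62°
pole (s+4): 4 + j1906 → |·| = √(4²+1906²) = √3632852 ≈ 1906, ∠ = arctan(1906/4) ≈ 89.88°
pole (s+10): 10 + j1906 → |·| = √(10²+1906²) = √3632936 ≈ 1906, ∠ = arctan(1906/10) ≈ 89.70°
|T| = 100 · 5.2659e+06 / 3.6328e+06 ≈ 144.95
Gain = 20 log₁₀(144.95) ≈ 43.22 dB
∠T = 133.56° − 179.58° = -46.02°

43.2 dB, -46.0°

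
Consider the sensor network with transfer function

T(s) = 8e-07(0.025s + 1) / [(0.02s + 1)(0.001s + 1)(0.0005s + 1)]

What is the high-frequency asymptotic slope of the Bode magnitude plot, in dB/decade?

-40 dB/decade

Each pole contributes −20 dB/decade at high frequency; each zero contributes +20 dB/decade.
Net: 1 zero(s) − 3 pole(s) → -40 dB/decade.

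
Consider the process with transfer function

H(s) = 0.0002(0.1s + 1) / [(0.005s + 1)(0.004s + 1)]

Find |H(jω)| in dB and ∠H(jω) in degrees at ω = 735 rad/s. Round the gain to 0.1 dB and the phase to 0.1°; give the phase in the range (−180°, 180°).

At ω = 735 rad/s:
zero (1 + j735·0.1) = 1 + j73.5 → |·| ≈ 73.507, ∠ ≈ 89.22°
pole (1 + j735·0.005) = 1 + j3.675 → |·| ≈ 3.8086, ∠ ≈ 74.78°
pole (1 + j735·0.004) = 1 + j2.94 → |·| ≈ 3.1054, ∠ ≈ 71.21°
|H| = 0.0002 · 73.507 / (3.8086 · 3.1054) ≈ 0.001243
Gain = 20 log₁₀(0.001243) ≈ -58.11 dB
∠H = (89.22°) − (74.78° + 71.21°) = -56.77°

-58.1 dB, -56.8°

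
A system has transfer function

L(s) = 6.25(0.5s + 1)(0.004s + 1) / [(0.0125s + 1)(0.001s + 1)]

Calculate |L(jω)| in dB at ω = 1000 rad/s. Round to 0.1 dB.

At ω = 1000 rad/s:
zero (1 + j1000·0.5) = 1 + j500 → |·| ≈ 500, ∠ ≈ 89.89°
zero (1 + j1000·0.004) = 1 + j4 → |·| ≈ 4.1231, ∠ ≈ 75.96°
pole (1 + j1000·0.0125) = 1 + j12.5 → |·| ≈ 12.54, ∠ ≈ 85.43°
pole (1 + j1000·0.001) = 1 + j1 → |·| ≈ 1.4142, ∠ ≈ 45.00°
|L| = 6.25 · 500 · 4.1231 / (12.54 · 1.4142) ≈ 726.55
Gain = 20 log₁₀(726.55) ≈ 57.23 dB

57.2 dB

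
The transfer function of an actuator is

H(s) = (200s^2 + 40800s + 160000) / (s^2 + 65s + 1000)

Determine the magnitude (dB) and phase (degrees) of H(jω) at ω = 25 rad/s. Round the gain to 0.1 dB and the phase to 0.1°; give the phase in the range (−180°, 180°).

Substitute s = j25:
Numerator: 200(j25)^2 + 40800(j25) + 160000 = 35000 + j1020000
Denominator: (j25)^2 + 65(j25) + 1000 = 375 + j1625
|N| = √(35000² + 1020000²) ≈ 1.0206e+06, ∠N ≈ 88.03°
|D| = √(375² + 1625²) ≈ 1667.7, ∠D ≈ 77.01°
|H| = 1.0206e+06 / 1667.7 ≈ 611.98
Gain = 20 log₁₀(611.98) ≈ 55.73 dB
∠H = 88.03° − 77.01° = 11.02°

55.7 dB, 11.0°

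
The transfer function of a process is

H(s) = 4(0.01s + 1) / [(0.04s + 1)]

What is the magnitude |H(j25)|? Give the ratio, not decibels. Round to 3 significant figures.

At ω = 25 rad/s:
zero (1 + j25·0.01) = 1 + j0.25 → |·| ≈ 1.0308, ∠ ≈ 14.04°
pole (1 + j25·0.04) = 1 + j1 → |·| ≈ 1.4142, ∠ ≈ 45.00°
|H| = 4 · 1.0308 / (1.4142) ≈ 2.9156

2.92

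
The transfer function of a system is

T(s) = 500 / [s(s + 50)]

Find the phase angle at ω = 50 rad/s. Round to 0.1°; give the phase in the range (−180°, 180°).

At s = jω = j50:
pole (s+50): 50 + j50 → |·| = √(50²+50²) = √5000 ≈ 70.711, ∠ = arctan(50/50) ≈ 45.00°
pole at origin: |s| = 50, ∠ = 90.00° (in denominator)
∠T = 0.00° − 135.00° = -135.00°

-135.0°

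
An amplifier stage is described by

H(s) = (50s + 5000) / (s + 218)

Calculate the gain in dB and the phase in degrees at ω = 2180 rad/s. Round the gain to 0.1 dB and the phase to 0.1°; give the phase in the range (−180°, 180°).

Substitute s = j2180:
Numerator: 50(j2180) + 5000 = 5000 + j109000
Denominator: (j2180) + 218 = 218 + j2180
|N| = √(5000² + 109000²) ≈ 1.0911e+05, ∠N ≈ 87.37°
|D| = √(218² + 2180²) ≈ 2190.9, ∠D ≈ 84.29°
|H| = 1.0911e+05 / 2190.9 ≈ 49.801
Gain = 20 log₁₀(49.801) ≈ 33.94 dB
∠H = 87.37° − 84.29° = 3.08°

33.9 dB, 3.1°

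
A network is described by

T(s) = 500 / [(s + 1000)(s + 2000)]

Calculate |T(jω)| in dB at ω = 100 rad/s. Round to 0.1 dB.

At s = jω = j100:
pole (s+1000): 1000 + j100 → |·| = √(1000²+100²) = √1010000 ≈ 1005, ∠ = arctan(100/1000) ≈ 5.71°
pole (s+2000): 2000 + j100 → |·| = √(2000²+100²) = √4010000 ≈ 2002.5, ∠ = arctan(100/2000) ≈ 2.86°
|T| = 500 / 2.0125e+06 ≈ 0.00024845
Gain = 20 log₁₀(0.00024845) ≈ -72.10 dB

-72.1 dB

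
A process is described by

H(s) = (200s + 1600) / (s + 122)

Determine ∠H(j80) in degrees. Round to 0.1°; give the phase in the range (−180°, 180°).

Substitute s = j80:
Numerator: 200(j80) + 1600 = 1600 + j16000
Denominator: (j80) + 122 = 122 + j80
|N| = √(1600² + 16000²) ≈ 16080, ∠N ≈ 84.29°
|D| = √(122² + 80²) ≈ 145.89, ∠D ≈ 33.25°
∠H = 84.29° − 33.25° = 51.04°

51.0°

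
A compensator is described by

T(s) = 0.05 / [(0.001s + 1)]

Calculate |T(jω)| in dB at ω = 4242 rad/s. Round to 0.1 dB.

-38.8 dB

At ω = 4242 rad/s:
pole (1 + j4242·0.001) = 1 + j4.242 → |·| ≈ 4.3583, ∠ ≈ 76.74°
|T| = 0.05 · 1 / (4.3583) ≈ 0.011472
Gain = 20 log₁₀(0.011472) ≈ -38.81 dB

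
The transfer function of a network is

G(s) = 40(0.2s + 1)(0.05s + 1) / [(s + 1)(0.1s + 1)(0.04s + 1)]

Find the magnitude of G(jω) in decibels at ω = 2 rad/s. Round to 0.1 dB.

25.5 dB

At ω = 2 rad/s:
zero (1 + j2·0.2) = 1 + j0.4 → |·| ≈ 1.077, ∠ ≈ 21.80°
zero (1 + j2·0.05) = 1 + j0.1 → |·| ≈ 1.005, ∠ ≈ 5.71°
pole (1 + j2·1) = 1 + j2 → |·| ≈ 2.2361, ∠ ≈ 63.43°
pole (1 + j2·0.1) = 1 + j0.2 → |·| ≈ 1.0198, ∠ ≈ 11.31°
pole (1 + j2·0.04) = 1 + j0.08 → |·| ≈ 1.0032, ∠ ≈ 4.57°
|G| = 40 · 1.077 · 1.005 / (2.2361 · 1.0198 · 1.0032) ≈ 18.926
Gain = 20 log₁₀(18.926) ≈ 25.54 dB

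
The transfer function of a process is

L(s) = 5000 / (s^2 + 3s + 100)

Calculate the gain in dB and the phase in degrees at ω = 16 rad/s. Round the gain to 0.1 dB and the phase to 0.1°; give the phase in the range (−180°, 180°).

29.7 dB, -162.9°

At s = jω = j16:
quadratic: (j16)² + 3·j16 + 100 = -156 + j48 → |·| ≈ 163.22, ∠ ≈ 162.90°
|L| = 5000 / 163.22 ≈ 30.634
Gain = 20 log₁₀(30.634) ≈ 29.72 dB
∠L = 0.00° − 162.90° = -162.90°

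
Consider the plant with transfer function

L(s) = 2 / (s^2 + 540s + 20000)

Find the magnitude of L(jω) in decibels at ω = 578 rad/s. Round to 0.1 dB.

Substitute s = j578:
Numerator: 2 = 2 + j0
Denominator: (j578)^2 + 540(j578) + 20000 = -314084 + j312120
|N| = √(2² + 0²) ≈ 2, ∠N ≈ 0.00°
|D| = √(314084² + 312120²) ≈ 4.428e+05, ∠D ≈ 135.18°
|L| = 2 / 4.428e+05 ≈ 4.5167e-06
Gain = 20 log₁₀(4.5167e-06) ≈ -106.90 dB

-106.9 dB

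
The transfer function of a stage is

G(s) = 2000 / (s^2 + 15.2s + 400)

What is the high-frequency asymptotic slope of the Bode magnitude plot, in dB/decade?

Each pole contributes −20 dB/decade at high frequency; each zero contributes +20 dB/decade.
Net: 0 zero(s) − 2 pole(s) → -40 dB/decade.

-40 dB/decade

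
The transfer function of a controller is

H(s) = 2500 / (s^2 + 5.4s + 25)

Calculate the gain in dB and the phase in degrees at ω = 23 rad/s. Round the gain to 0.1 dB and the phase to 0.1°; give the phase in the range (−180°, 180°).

At s = jω = j23:
quadratic: (j23)² + 5.4·j23 + 25 = -504 + j124.2 → |·| ≈ 519.08, ∠ ≈ 166.16°
|H| = 2500 / 519.08 ≈ 4.8162
Gain = 20 log₁₀(4.8162) ≈ 13.65 dB
∠H = 0.00° − 166.16° = -166.16°

13.7 dB, -166.2°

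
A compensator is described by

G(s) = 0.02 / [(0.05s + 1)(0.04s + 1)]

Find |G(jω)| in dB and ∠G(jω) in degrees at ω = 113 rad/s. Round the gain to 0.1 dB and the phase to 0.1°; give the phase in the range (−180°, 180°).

At ω = 113 rad/s:
pole (1 + j113·0.05) = 1 + j5.65 → |·| ≈ 5.7378, ∠ ≈ 79.96°
pole (1 + j113·0.04) = 1 + j4.52 → |·| ≈ 4.6293, ∠ ≈ 77.52°
|G| = 0.02 · 1 / (5.7378 · 4.6293) ≈ 0.00075296
Gain = 20 log₁₀(0.00075296) ≈ -62.46 dB
∠G = (0°) − (79.96° + 77.52°) = -157.48°

-62.5 dB, -157.5°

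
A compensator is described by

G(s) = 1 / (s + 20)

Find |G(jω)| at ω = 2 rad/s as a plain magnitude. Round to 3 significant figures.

Substitute s = j2:
Numerator: 1 = 1 + j0
Denominator: (j2) + 20 = 20 + j2
|N| = √(1² + 0²) ≈ 1, ∠N ≈ 0.00°
|D| = √(20² + 2²) ≈ 20.1, ∠D ≈ 5.71°
|G| = 1 / 20.1 ≈ 0.049751

0.0498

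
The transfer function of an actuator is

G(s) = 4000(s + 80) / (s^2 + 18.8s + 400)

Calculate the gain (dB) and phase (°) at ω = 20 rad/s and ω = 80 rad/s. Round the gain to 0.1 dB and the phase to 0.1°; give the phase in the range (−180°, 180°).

At s = jω = j20:
zero (s+80): 80 + j20 → |·| = √(80²+20²) = √6800 ≈ 82.462, ∠ = arctan(20/80) ≈ 14.04°
quadratic: (j20)² + 18.8·j20 + 400 = 0 + j376 → |·| ≈ 376, ∠ ≈ 90.00°
|G| = 4000 · 82.462 / 376 ≈ 877.26
Gain = 20 log₁₀(877.26) ≈ 58.86 dB
∠G = 14.04° − 90.00° = -75.96°

At s = jω = j80:
zero (s+80): 80 + j80 → |·| = √(80²+80²) = √12800 ≈ 113.14, ∠ = arctan(80/80) ≈ 45.00°
quadratic: (j80)² + 18.8·j80 + 400 = -6000 + j1504 → |·| ≈ 6185.6, ∠ ≈ 165.93°
|G| = 4000 · 113.14 / 6185.6 ≈ 73.163
Gain = 20 log₁₀(73.163) ≈ 37.29 dB
∠G = 45.00° − 165.93° = -120.93°

ω = 20: 58.9 dB, -76.0°; ω = 80: 37.3 dB, -120.9°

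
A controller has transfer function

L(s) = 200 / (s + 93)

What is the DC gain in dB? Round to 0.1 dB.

L(0) = 200 / 93 ≈ 2.1505
20 log₁₀(2.1505) ≈ 6.65 dB

6.7 dB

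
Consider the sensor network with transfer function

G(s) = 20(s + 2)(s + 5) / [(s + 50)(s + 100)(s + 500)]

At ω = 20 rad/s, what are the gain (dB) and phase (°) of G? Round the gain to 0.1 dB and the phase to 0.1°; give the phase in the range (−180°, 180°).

At s = jω = j20:
zero (s+2): 2 + j20 → |·| = √(2²+20²) = √404 ≈ 20.1, ∠ = arctan(20/2) ≈ 84.29°
zero (s+5): 5 + j20 → |·| = √(5²+20²) = √425 ≈ 20.616, ∠ = arctan(20/5) ≈ 75.96°
pole (s+50): 50 + j20 → |·| = √(50²+20²) = √2900 ≈ 53.852, ∠ = arctan(20/50) ≈ 21.80°
pole (s+100): 100 + j20 → |·| = √(100²+20²) = √10400 ≈ 101.98, ∠ = arctan(20/100) ≈ 11.31°
pole (s+500): 500 + j20 → |·| = √(500²+20²) = √250400 ≈ 500.4, ∠ = arctan(20/500) ≈ 2.29°
|G| = 20 · 414.38 / 2.7481e+06 ≈ 0.0030158
Gain = 20 log₁₀(0.0030158) ≈ -50.41 dB
∠G = 160.25° − 35.40° = 124.85°

-50.4 dB, 124.9°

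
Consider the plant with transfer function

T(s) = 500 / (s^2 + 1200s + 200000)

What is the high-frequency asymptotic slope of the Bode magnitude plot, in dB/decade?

Each pole contributes −20 dB/decade at high frequency; each zero contributes +20 dB/decade.
Net: 0 zero(s) − 2 pole(s) → -40 dB/decade.

-40 dB/decade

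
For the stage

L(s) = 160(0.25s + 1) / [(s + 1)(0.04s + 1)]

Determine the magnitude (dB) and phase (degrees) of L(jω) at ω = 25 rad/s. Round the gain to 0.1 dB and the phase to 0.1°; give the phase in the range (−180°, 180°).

At ω = 25 rad/s:
zero (1 + j25·0.25) = 1 + j6.25 → |·| ≈ 6.3295, ∠ ≈ 80.91°
pole (1 + j25·1) = 1 + j25 → |·| ≈ 25.02, ∠ ≈ 87.71°
pole (1 + j25·0.04) = 1 + j1 → |·| ≈ 1.4142, ∠ ≈ 45.00°
|L| = 160 · 6.3295 / (25.02 · 1.4142) ≈ 28.621
Gain = 20 log₁₀(28.621) ≈ 29.13 dB
∠L = (80.91°) − (87.71° + 45.00°) = -51.80°

29.1 dB, -51.8°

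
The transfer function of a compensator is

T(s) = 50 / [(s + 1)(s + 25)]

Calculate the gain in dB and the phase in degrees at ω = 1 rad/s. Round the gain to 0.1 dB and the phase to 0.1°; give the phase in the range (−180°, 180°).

At s = jω = j1:
pole (s+1): 1 + j1 → |·| = √(1²+1²) = √2 ≈ 1.4142, ∠ = arctan(1/1) ≈ 45.00°
pole (s+25): 25 + j1 → |·| = √(25²+1²) = √626 ≈ 25.02, ∠ = arctan(1/25) ≈ 2.29°
|T| = 50 / 35.383 ≈ 1.4131
Gain = 20 log₁₀(1.4131) ≈ 3.00 dB
∠T = 0.00° − 47.29° = -47.29°

3.0 dB, -47.3°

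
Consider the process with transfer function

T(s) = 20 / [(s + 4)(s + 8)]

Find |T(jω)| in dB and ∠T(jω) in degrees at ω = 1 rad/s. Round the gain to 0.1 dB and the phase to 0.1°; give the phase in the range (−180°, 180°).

At s = jω = j1:
pole (s+4): 4 + j1 → |·| = √(4²+1²) = √17 ≈ 4.1231, ∠ = arctan(1/4) ≈ 14.04°
pole (s+8): 8 + j1 → |·| = √(8²+1²) = √65 ≈ 8.0623, ∠ = arctan(1/8) ≈ 7.13°
|T| = 20 / 33.242 ≈ 0.60165
Gain = 20 log₁₀(0.60165) ≈ -4.41 dB
∠T = 0.00° − 21.17° = -21.17°

-4.4 dB, -21.2°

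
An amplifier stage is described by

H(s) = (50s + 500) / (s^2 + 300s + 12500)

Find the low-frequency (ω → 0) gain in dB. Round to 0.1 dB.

H(0) = 500 / 12500 = 0.04
20 log₁₀(0.04) ≈ -27.96 dB

-28.0 dB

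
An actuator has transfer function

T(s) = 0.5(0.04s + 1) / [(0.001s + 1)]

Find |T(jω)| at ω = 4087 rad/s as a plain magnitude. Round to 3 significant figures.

19.4

At ω = 4087 rad/s:
zero (1 + j4087·0.04) = 1 + j163.48 → |·| ≈ 163.48, ∠ ≈ 89.65°
pole (1 + j4087·0.001) = 1 + j4.087 → |·| ≈ 4.2076, ∠ ≈ 76.25°
|T| = 0.5 · 163.48 / (4.2076) ≈ 19.427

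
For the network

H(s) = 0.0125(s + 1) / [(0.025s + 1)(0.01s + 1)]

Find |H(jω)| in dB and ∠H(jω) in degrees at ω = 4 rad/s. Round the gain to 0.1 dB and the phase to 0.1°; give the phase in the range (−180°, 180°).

-25.8 dB, 68.0°

At ω = 4 rad/s:
zero (1 + j4·1) = 1 + j4 → |·| ≈ 4.1231, ∠ ≈ 75.96°
pole (1 + j4·0.025) = 1 + j0.1 → |·| ≈ 1.005, ∠ ≈ 5.71°
pole (1 + j4·0.01) = 1 + j0.04 → |·| ≈ 1.0008, ∠ ≈ 2.29°
|H| = 0.0125 · 4.1231 / (1.005 · 1.0008) ≈ 0.051241
Gain = 20 log₁₀(0.051241) ≈ -25.81 dB
∠H = (75.96°) − (5.71° + 2.29°) = 67.96°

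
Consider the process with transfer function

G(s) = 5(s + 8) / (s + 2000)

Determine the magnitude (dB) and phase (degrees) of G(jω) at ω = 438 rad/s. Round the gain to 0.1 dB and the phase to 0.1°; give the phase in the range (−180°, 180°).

0.6 dB, 76.6°

At s = jω = j438:
zero (s+8): 8 + j438 → |·| = √(8²+438²) = √191908 ≈ 438.07, ∠ = arctan(438/8) ≈ 88.95°
pole (s+2000): 2000 + j438 → |·| = √(2000²+438²) = √4191844 ≈ 2047.4, ∠ = arctan(438/2000) ≈ 12.35°
|G| = 5 · 438.07 / 2047.4 ≈ 1.0698
Gain = 20 log₁₀(1.0698) ≈ 0.59 dB
∠G = 88.95° − 12.35° = 76.60°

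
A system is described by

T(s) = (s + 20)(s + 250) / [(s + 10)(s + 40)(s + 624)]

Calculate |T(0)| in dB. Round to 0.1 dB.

T(0) = 1·20·250 / (10·40·624) ≈ 0.020032
20 log₁₀(0.020032) ≈ -33.97 dB

-34.0 dB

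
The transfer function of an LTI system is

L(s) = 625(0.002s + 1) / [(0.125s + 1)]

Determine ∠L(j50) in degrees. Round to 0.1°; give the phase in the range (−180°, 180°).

-75.2°

At ω = 50 rad/s:
zero (1 + j50·0.002) = 1 + j0.1 → |·| ≈ 1.005, ∠ ≈ 5.71°
pole (1 + j50·0.125) = 1 + j6.25 → |·| ≈ 6.3295, ∠ ≈ 80.91°
∠L = (5.71°) − (80.91°) = -75.20°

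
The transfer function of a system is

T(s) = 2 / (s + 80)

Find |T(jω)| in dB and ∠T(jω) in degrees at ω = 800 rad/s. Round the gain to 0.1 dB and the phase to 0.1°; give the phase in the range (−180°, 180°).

-52.1 dB, -84.3°

At s = jω = j800:
pole (s+80): 80 + j800 → |·| = √(80²+800²) = √646400 ≈ 803.99, ∠ = arctan(800/80) ≈ 84.29°
|T| = 2 / 803.99 ≈ 0.0024876
Gain = 20 log₁₀(0.0024876) ≈ -52.08 dB
∠T = 0.00° − 84.29° = -84.29°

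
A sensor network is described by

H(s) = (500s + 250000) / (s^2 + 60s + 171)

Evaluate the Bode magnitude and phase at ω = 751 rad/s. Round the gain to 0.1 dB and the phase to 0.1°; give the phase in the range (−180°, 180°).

-2.0 dB, -119.1°

Substitute s = j751:
Numerator: 500(j751) + 250000 = 250000 + j375500
Denominator: (j751)^2 + 60(j751) + 171 = -563830 + j45060
|N| = √(250000² + 375500²) ≈ 4.5111e+05, ∠N ≈ 56.35°
|D| = √(563830² + 45060²) ≈ 5.6563e+05, ∠D ≈ 175.43°
|H| = 4.5111e+05 / 5.6563e+05 ≈ 0.79754
Gain = 20 log₁₀(0.79754) ≈ -1.96 dB
∠H = 56.35° − 175.43° = -119.08°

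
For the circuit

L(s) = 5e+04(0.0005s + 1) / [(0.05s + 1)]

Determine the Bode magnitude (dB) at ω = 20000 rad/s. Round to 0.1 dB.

At ω = 20000 rad/s:
zero (1 + j20000·0.0005) = 1 + j10 → |·| ≈ 10.05, ∠ ≈ 84.29°
pole (1 + j20000·0.05) = 1 + j1000 → |·| ≈ 1000, ∠ ≈ 89.94°
|L| = 5e+04 · 10.05 / (1000) ≈ 502.5
Gain = 20 log₁₀(502.5) ≈ 54.02 dB

54.0 dB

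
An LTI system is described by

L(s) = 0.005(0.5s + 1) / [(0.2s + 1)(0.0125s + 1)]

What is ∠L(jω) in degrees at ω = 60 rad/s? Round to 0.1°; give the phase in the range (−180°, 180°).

At ω = 60 rad/s:
zero (1 + j60·0.5) = 1 + j30 → |·| ≈ 30.017, ∠ ≈ 88.09°
pole (1 + j60·0.2) = 1 + j12 → |·| ≈ 12.042, ∠ ≈ 85.24°
pole (1 + j60·0.0125) = 1 + j0.75 → |·| ≈ 1.25, ∠ ≈ 36.87°
∠L = (88.09°) − (85.24° + 36.87°) = -34.02°

-34.0°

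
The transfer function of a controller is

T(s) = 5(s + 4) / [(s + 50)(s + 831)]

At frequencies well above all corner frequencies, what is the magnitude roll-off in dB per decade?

-20 dB/decade

Each pole contributes −20 dB/decade at high frequency; each zero contributes +20 dB/decade.
Net: 1 zero(s) − 2 pole(s) → -20 dB/decade.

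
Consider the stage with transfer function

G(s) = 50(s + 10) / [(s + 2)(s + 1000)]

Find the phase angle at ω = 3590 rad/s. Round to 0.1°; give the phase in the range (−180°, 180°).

-74.6°

At s = jω = j3590:
zero (s+10): 10 + j3590 → |·| = √(10²+3590²) = √12888200 ≈ 3590, ∠ = arctan(3590/10) ≈ 89.84°
pole (s+2): 2 + j3590 → |·| = √(2²+3590²) = √12888104 ≈ 3590, ∠ = arctan(3590/2) ≈ 89.97°
pole (s+1000): 1000 + j3590 → |·| = √(1000²+3590²) = √13888100 ≈ 3726.7, ∠ = arctan(3590/1000) ≈ 74.43°
∠G = 89.84° − 164.40° = -74.56°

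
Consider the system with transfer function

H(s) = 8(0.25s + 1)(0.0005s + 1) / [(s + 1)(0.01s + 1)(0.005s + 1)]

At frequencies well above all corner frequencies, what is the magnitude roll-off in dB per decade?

-20 dB/decade

Each pole contributes −20 dB/decade at high frequency; each zero contributes +20 dB/decade.
Net: 2 zero(s) − 3 pole(s) → -20 dB/decade.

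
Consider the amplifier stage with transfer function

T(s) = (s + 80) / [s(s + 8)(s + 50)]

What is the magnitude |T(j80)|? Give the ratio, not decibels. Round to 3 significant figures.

At s = jω = j80:
zero (s+80): 80 + j80 → |·| = √(80²+80²) = √12800 ≈ 113.14, ∠ = arctan(80/80) ≈ 45.00°
pole (s+8): 8 + j80 → |·| = √(8²+80²) = √6464 ≈ 80.399, ∠ = arctan(80/8) ≈ 84.29°
pole (s+50): 50 + j80 → |·| = √(50²+80²) = √8900 ≈ 94.34, ∠ = arctan(80/50) ≈ 57.99°
pole at origin: |s| = 80, ∠ = 90.00° (in denominator)
|T| = 1 · 113.14 / 6.0679e+05 ≈ 0.00018646

0.000186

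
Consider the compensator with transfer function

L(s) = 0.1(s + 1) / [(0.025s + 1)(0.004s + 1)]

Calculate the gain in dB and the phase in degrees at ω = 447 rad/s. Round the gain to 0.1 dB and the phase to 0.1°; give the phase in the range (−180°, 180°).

5.8 dB, -55.8°

At ω = 447 rad/s:
zero (1 + j447·1) = 1 + j447 → |·| ≈ 447, ∠ ≈ 89.87°
pole (1 + j447·0.025) = 1 + j11.175 → |·| ≈ 11.22, ∠ ≈ 84.89°
pole (1 + j447·0.004) = 1 + j1.788 → |·| ≈ 2.0486, ∠ ≈ 60.78°
|L| = 0.1 · 447 / (11.22 · 2.0486) ≈ 1.9447
Gain = 20 log₁₀(1.9447) ≈ 5.78 dB
∠L = (89.87°) − (84.89° + 60.78°) = -55.80°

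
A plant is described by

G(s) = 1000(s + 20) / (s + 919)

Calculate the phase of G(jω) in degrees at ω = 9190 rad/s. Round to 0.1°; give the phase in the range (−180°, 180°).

5.6°

At s = jω = j9190:
zero (s+20): 20 + j9190 → |·| = √(20²+9190²) = √84456500 ≈ 9190, ∠ = arctan(9190/20) ≈ 89.88°
pole (s+919): 919 + j9190 → |·| = √(919²+9190²) = √85300661 ≈ 9235.8, ∠ = arctan(9190/919) ≈ 84.29°
∠G = 89.88° − 84.29° = 5.59°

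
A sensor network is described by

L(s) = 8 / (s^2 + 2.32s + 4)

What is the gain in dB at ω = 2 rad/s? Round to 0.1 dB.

4.7 dB

At s = jω = j2:
quadratic: (j2)² + 2.32·j2 + 4 = 0 + j4.64 → |·| ≈ 4.64, ∠ ≈ 90.00°
|L| = 8 / 4.64 ≈ 1.7241
Gain = 20 log₁₀(1.7241) ≈ 4.73 dB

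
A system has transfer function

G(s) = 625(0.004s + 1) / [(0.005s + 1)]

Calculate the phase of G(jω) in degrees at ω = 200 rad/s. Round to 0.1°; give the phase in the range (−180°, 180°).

At ω = 200 rad/s:
zero (1 + j200·0.004) = 1 + j0.8 → |·| ≈ 1.2806, ∠ ≈ 38.66°
pole (1 + j200·0.005) = 1 + j1 → |·| ≈ 1.4142, ∠ ≈ 45.00°
∠G = (38.66°) − (45.00°) = -6.34°

-6.3°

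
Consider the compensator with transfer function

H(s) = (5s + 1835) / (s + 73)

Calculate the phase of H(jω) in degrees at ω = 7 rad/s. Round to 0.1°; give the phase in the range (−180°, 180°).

-4.4°

Substitute s = j7:
Numerator: 5(j7) + 1835 = 1835 + j35
Denominator: (j7) + 73 = 73 + j7
|N| = √(1835² + 35²) ≈ 1835.3, ∠N ≈ 1.09°
|D| = √(73² + 7²) ≈ 73.335, ∠D ≈ 5.48°
∠H = 1.09° − 5.48° = -4.39°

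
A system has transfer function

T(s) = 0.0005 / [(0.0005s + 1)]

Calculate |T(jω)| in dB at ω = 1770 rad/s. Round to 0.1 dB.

At ω = 1770 rad/s:
pole (1 + j1770·0.0005) = 1 + j0.885 → |·| ≈ 1.3354, ∠ ≈ 41.51°
|T| = 0.0005 · 1 / (1.3354) ≈ 0.00037442
Gain = 20 log₁₀(0.00037442) ≈ -68.53 dB

-68.5 dB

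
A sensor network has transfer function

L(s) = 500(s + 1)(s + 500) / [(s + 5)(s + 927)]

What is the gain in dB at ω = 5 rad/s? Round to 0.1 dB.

45.8 dB

At s = jω = j5:
zero (s+1): 1 + j5 → |·| = √(1²+5²) = √26 ≈ 5.099, ∠ = arctan(5/1) ≈ 78.69°
zero (s+500): 500 + j5 → |·| = √(500²+5²) = √250025 ≈ 500.02, ∠ = arctan(5/500) ≈ 0.57°
pole (s+5): 5 + j5 → |·| = √(5²+5²) = √50 ≈ 7.0711, ∠ = arctan(5/5) ≈ 45.00°
pole (s+927): 927 + j5 → |·| = √(927²+5²) = √859354 ≈ 927.01, ∠ = arctan(5/927) ≈ 0.31°
|L| = 500 · 2549.6 / 6555 ≈ 194.48
Gain = 20 log₁₀(194.48) ≈ 45.78 dB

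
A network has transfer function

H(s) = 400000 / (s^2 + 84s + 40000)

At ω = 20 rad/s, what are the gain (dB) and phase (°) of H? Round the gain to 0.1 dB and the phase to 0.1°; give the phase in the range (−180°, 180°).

20.1 dB, -2.4°

At s = jω = j20:
quadratic: (j20)² + 84·j20 + 40000 = 39600 + j1680 → |·| ≈ 39636, ∠ ≈ 2.43°
|H| = 400000 / 39636 ≈ 10.092
Gain = 20 log₁₀(10.092) ≈ 20.08 dB
∠H = 0.00° − 2.43° = -2.43°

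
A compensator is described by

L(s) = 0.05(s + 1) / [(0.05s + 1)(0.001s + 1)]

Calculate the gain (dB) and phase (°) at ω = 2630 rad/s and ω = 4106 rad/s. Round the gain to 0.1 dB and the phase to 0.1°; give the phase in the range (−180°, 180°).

At ω = 2630 rad/s:
zero (1 + j2630·1) = 1 + j2630 → |·| ≈ 2630, ∠ ≈ 89.98°
pole (1 + j2630·0.05) = 1 + j131.5 → |·| ≈ 131.5, ∠ ≈ 89.56°
pole (1 + j2630·0.001) = 1 + j2.63 → |·| ≈ 2.8137, ∠ ≈ 69.18°
|L| = 0.05 · 2630 / (131.5 · 2.8137) ≈ 0.3554
Gain = 20 log₁₀(0.3554) ≈ -8.99 dB
∠L = (89.98°) − (89.56° + 69.18°) = -68.76°

At ω = 4106 rad/s:
zero (1 + j4106·1) = 1 + j4106 → |·| ≈ 4106, ∠ ≈ 89.99°
pole (1 + j4106·0.05) = 1 + j205.3 → |·| ≈ 205.3, ∠ ≈ 89.72°
pole (1 + j4106·0.001) = 1 + j4.106 → |·| ≈ 4.226, ∠ ≈ 76.31°
|L| = 0.05 · 4106 / (205.3 · 4.226) ≈ 0.23663
Gain = 20 log₁₀(0.23663) ≈ -12.52 dB
∠L = (89.99°) − (89.72° + 76.31°) = -76.04°

ω = 2630: -9.0 dB, -68.8°; ω = 4106: -12.5 dB, -76.0°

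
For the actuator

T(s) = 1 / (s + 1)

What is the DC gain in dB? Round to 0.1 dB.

0.0 dB

T(0) = 1 / (1) = 1
20 log₁₀(1) ≈ 0.00 dB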